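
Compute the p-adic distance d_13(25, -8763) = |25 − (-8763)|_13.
d_13(25, -8763) = 1/2197

Step 1 — x − y = 25 − (-8763) = 8788. Step 2 — v_13(8788) = 3 (factor: 8788 = (13^3 · 4); the sign does not affect v_p). Step 3 — |x − y|_13 = 13^{-3} = 1/2197.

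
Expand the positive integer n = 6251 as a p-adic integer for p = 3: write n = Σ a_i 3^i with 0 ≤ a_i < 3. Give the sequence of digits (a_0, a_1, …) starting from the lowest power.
(a_0, a_1, …) = (2, 1, 1, 0, 2, 1, 2, 2)

Repeated division by 3 gives the digits low-to-high: 6251 = 2 + 1·3^1 + 1·3^2 + 2·3^4 + 1·3^5 + 2·3^6 + 2·3^7. Digit sequence: (2, 1, 1, 0, 2, 1, 2, 2).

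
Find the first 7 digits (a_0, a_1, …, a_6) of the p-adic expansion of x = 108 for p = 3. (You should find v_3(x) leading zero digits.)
(a_0, …, a_6) = (0, 0, 0, 1, 1, 0, 0)

v_3(108) = 3, so a_0 = ... = a_2 = 0. Factor out: x = 3^3 · u with u = 4 a unit in ℤ_3. Expand u iteratively via a_{v+i} = u_i mod 3, u_{i+1} = (u_i − a_{v+i})/3:
  u_0 = 4;  a_3 = 1;  u_1 = (u_0 − 1)/3 = 1
  u_1 = 1;  a_4 = 1;  u_2 = (u_1 − 1)/3 = 0
  u_2 = 0;  a_5 = 0;  u_3 = (u_2 − 0)/3 = 0
  u_3 = 0;  a_6 = 0;  u_4 = (u_3 − 0)/3 = 0
Digits: (0, 0, 0, 1, 1, 0, 0).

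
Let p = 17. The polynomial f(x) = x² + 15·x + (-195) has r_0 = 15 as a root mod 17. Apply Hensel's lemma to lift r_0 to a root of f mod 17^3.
r_2 = 3381 (mod 4913)

Hensel: r_{i+1} = r_i − f(r_i)·(f′(r_i))^{-1} mod 17^{i+2}, f′(x) = 2x + 15. Iterate:
  r_0 = 15 (mod 17)
  r_1 = 202 (mod 289)
  r_2 = 3381 (mod 4913)
Final: r = 3381 satisfies f(r) ≡ 0 mod 17^3.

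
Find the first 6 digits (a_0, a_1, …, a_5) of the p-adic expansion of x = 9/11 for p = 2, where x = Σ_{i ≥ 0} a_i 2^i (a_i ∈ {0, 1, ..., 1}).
(a_0, …, a_5) = (1, 1, 0, 1, 1, 1)

v_2(9/11) = 0 (numerator and denominator both coprime to 2), so x ∈ ℤ_2^×. Compute digits iteratively via a_i = x_i mod 2, x_{i+1} = (x_i − a_i)/2, with x_0 = x:
  x_0 = 9/11;  a_0 = 1;  x_1 = (x_0 − 1)/2 = -1/11
  x_1 = -1/11;  a_1 = 1;  x_2 = (x_1 − 1)/2 = -6/11
  x_2 = -6/11;  a_2 = 0;  x_3 = (x_2 − 0)/2 = -3/11
  x_3 = -3/11;  a_3 = 1;  x_4 = (x_3 − 1)/2 = -7/11
  x_4 = -7/11;  a_4 = 1;  x_5 = (x_4 − 1)/2 = -9/11
  x_5 = -9/11;  a_5 = 1;  x_6 = (x_5 − 1)/2 = -10/11
Digits: (1, 1, 0, 1, 1, 1).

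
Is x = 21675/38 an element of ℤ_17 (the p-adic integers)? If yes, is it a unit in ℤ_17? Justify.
x ∈ ℤ_17 but not a unit; v_17(x) = 2 > 0

ℤ_17 = {x ∈ ℚ_17 : v_17(x) ≥ 0} and ℤ_17^× = {x ∈ ℤ_17 : v_17(x) = 0}. Here v_17(21675/38) = v_17(num) − v_17(den) = 2; compare against these criteria.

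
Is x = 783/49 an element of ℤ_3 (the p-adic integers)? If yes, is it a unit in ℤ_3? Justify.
x ∈ ℤ_3 but not a unit; v_3(x) = 3 > 0

ℤ_3 = {x ∈ ℚ_3 : v_3(x) ≥ 0} and ℤ_3^× = {x ∈ ℤ_3 : v_3(x) = 0}. Here v_3(783/49) = v_3(num) − v_3(den) = 3; compare against these criteria.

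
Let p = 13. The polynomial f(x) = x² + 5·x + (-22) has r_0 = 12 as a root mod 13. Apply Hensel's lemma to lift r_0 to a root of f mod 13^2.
r_1 = 64 (mod 169)

Hensel: r_{i+1} = r_i − f(r_i)·(f′(r_i))^{-1} mod 13^{i+2}, f′(x) = 2x + 5. Iterate:
  r_0 = 12 (mod 13)
  r_1 = 64 (mod 169)
Final: r = 64 satisfies f(r) ≡ 0 mod 13^2.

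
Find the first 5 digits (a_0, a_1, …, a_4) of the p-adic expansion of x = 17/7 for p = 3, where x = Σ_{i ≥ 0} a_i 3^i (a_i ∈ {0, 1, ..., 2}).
(a_0, …, a_4) = (2, 1, 1, 0, 2)

v_3(17/7) = 0 (numerator and denominator both coprime to 3), so x ∈ ℤ_3^×. Compute digits iteratively via a_i = x_i mod 3, x_{i+1} = (x_i − a_i)/3, with x_0 = x:
  x_0 = 17/7;  a_0 = 2;  x_1 = (x_0 − 2)/3 = 1/7
  x_1 = 1/7;  a_1 = 1;  x_2 = (x_1 − 1)/3 = -2/7
  x_2 = -2/7;  a_2 = 1;  x_3 = (x_2 − 1)/3 = -3/7
  x_3 = -3/7;  a_3 = 0;  x_4 = (x_3 − 0)/3 = -1/7
  x_4 = -1/7;  a_4 = 2;  x_5 = (x_4 − 2)/3 = -5/7
Digits: (2, 1, 1, 0, 2).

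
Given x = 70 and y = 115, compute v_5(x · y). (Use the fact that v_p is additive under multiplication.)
v_5(8050) = 2

v_p(x) = 1 (factor: 70 = 5^1 · 14); v_p(y) = 1 (factor: 115 = 5^1 · 23). Additivity: v_p(xy) = v_p(x) + v_p(y) = 1 + 1 = 2. (Direct check: xy = 8050 = 5^2 · (322).)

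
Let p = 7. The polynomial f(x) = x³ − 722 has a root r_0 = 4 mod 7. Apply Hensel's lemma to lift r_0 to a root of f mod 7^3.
r_2 = 179 (mod 343)

Hensel: r_{i+1} = r_i − f(r_i)/f′(r_i) mod 7^{i+2}, where f′(x) = 3x². Iterate:
  r_0 = 4 (mod 7)
  r_1 = 32 (mod 49)
  r_2 = 179 (mod 343)
Final: r = 179 with f(r) ≡ 0 mod 7^3.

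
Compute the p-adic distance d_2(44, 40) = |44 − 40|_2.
d_2(44, 40) = 1/4

Step 1 — x − y = 44 − 40 = 4. Step 2 — v_2(4) = 2 (factor: 4 = (2^2 · 1); the sign does not affect v_p). Step 3 — |x − y|_2 = 2^{-2} = 1/4.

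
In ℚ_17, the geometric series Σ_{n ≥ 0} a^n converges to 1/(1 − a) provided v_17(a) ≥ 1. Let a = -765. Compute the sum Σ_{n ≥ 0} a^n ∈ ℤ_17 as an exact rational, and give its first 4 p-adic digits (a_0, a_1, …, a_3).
Σ a^n = 1/(1 − a) = 1/766;  first 4 digits = (1, 6, 16, 11)

v_17(a) = 1 ≥ 1, so the series converges in ℤ_17 to 1/(1 − a) = 1/(1 − (-765)) = 1/766. Expand this rational in ℤ_17: compute digits iteratively via d_i = x_i mod 17, x_{i+1} = (x_i − d_i)/17. The first 4 digits are (1, 6, 16, 11).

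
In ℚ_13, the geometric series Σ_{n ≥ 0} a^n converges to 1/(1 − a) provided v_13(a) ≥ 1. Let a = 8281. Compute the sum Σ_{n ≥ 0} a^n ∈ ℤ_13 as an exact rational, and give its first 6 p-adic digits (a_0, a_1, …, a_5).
Σ a^n = 1/(1 − a) = -1/8280;  first 6 digits = (1, 0, 10, 3, 9, 2)

v_13(a) = 2 ≥ 1, so the series converges in ℤ_13 to 1/(1 − a) = 1/(1 − 8281) = -1/8280. Expand this rational in ℤ_13: compute digits iteratively via d_i = x_i mod 13, x_{i+1} = (x_i − d_i)/13. The first 6 digits are (1, 0, 10, 3, 9, 2).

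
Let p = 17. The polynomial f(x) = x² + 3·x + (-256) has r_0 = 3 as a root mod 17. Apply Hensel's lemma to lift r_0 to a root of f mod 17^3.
r_2 = 1057 (mod 4913)

Hensel: r_{i+1} = r_i − f(r_i)·(f′(r_i))^{-1} mod 17^{i+2}, f′(x) = 2x + 3. Iterate:
  r_0 = 3 (mod 17)
  r_1 = 190 (mod 289)
  r_2 = 1057 (mod 4913)
Final: r = 1057 satisfies f(r) ≡ 0 mod 17^3.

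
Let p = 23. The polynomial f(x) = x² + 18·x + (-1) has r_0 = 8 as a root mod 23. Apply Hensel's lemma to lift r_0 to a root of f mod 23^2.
r_1 = 422 (mod 529)

Hensel: r_{i+1} = r_i − f(r_i)·(f′(r_i))^{-1} mod 23^{i+2}, f′(x) = 2x + 18. Iterate:
  r_0 = 8 (mod 23)
  r_1 = 422 (mod 529)
Final: r = 422 satisfies f(r) ≡ 0 mod 23^2.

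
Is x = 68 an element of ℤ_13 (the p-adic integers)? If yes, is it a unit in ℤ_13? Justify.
x ∈ ℤ_13^× (unit); v_13(x) = 0

ℤ_13 = {x ∈ ℚ_13 : v_13(x) ≥ 0} and ℤ_13^× = {x ∈ ℤ_13 : v_13(x) = 0}. Here v_13(68) = v_13(num) − v_13(den) = 0; compare against these criteria.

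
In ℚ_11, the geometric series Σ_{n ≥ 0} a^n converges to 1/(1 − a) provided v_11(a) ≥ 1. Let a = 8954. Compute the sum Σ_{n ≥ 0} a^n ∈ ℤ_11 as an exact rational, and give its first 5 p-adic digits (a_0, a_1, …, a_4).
Σ a^n = 1/(1 − a) = -1/8953;  first 5 digits = (1, 0, 8, 6, 9)

v_11(a) = 2 ≥ 1, so the series converges in ℤ_11 to 1/(1 − a) = 1/(1 − 8954) = -1/8953. Expand this rational in ℤ_11: compute digits iteratively via d_i = x_i mod 11, x_{i+1} = (x_i − d_i)/11. The first 5 digits are (1, 0, 8, 6, 9).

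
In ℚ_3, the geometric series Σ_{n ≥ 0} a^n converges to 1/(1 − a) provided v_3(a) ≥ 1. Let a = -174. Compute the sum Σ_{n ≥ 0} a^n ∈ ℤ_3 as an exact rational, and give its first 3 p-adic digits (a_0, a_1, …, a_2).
Σ a^n = 1/(1 − a) = 1/175;  first 3 digits = (1, 2, 2)

v_3(a) = 1 ≥ 1, so the series converges in ℤ_3 to 1/(1 − a) = 1/(1 − (-174)) = 1/175. Expand this rational in ℤ_3: compute digits iteratively via d_i = x_i mod 3, x_{i+1} = (x_i − d_i)/3. The first 3 digits are (1, 2, 2).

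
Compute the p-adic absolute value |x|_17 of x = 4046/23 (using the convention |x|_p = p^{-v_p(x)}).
|4046/23|_17 = 1/289

Step 1 — compute v_17(x) by factoring powers of 17 out of the numerator and denominator: v_17(4046/23) = 2. Step 2 — apply |x|_p = p^{-v_p(x)} = 17^{-2} = 1/289.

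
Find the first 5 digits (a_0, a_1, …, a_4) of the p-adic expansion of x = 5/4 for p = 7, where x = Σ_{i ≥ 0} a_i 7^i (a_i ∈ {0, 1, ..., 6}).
(a_0, …, a_4) = (3, 5, 1, 5, 1)

v_7(5/4) = 0 (numerator and denominator both coprime to 7), so x ∈ ℤ_7^×. Compute digits iteratively via a_i = x_i mod 7, x_{i+1} = (x_i − a_i)/7, with x_0 = x:
  x_0 = 5/4;  a_0 = 3;  x_1 = (x_0 − 3)/7 = -1/4
  x_1 = -1/4;  a_1 = 5;  x_2 = (x_1 − 5)/7 = -3/4
  x_2 = -3/4;  a_2 = 1;  x_3 = (x_2 − 1)/7 = -1/4
  x_3 = -1/4;  a_3 = 5;  x_4 = (x_3 − 5)/7 = -3/4
  x_4 = -3/4;  a_4 = 1;  x_5 = (x_4 − 1)/7 = -1/4
Digits: (3, 5, 1, 5, 1).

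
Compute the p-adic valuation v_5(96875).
v_5(96875) = 5

v_5(n) is the largest exponent k such that 5^k divides n. Factor out: 96875 = 5^5 · 31. (Sign doesn't affect v_p.) So v_5(96875) = 5.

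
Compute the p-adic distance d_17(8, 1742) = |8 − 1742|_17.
d_17(8, 1742) = 1/289

Step 1 — x − y = 8 − 1742 = -1734. Step 2 — v_17(-1734) = 2 (factor: -1734 = −(17^2 · 6); the sign does not affect v_p). Step 3 — |x − y|_17 = 17^{-2} = 1/289.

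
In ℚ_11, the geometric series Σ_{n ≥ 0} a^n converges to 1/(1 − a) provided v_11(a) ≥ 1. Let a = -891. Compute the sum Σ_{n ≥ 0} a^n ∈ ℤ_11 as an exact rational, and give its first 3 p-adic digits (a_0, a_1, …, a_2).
Σ a^n = 1/(1 − a) = 1/892;  first 3 digits = (1, 7, 8)

v_11(a) = 1 ≥ 1, so the series converges in ℤ_11 to 1/(1 − a) = 1/(1 − (-891)) = 1/892. Expand this rational in ℤ_11: compute digits iteratively via d_i = x_i mod 11, x_{i+1} = (x_i − d_i)/11. The first 3 digits are (1, 7, 8).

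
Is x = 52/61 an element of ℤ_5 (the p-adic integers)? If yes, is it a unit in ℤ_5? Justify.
x ∈ ℤ_5^× (unit); v_5(x) = 0

ℤ_5 = {x ∈ ℚ_5 : v_5(x) ≥ 0} and ℤ_5^× = {x ∈ ℤ_5 : v_5(x) = 0}. Here v_5(52/61) = v_5(num) − v_5(den) = 0; compare against these criteria.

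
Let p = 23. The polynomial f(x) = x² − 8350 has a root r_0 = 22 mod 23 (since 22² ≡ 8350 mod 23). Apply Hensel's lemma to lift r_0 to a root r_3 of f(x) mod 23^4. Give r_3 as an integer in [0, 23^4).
r_3 = 41583 (mod 279841)

Hensel's recurrence: r_{i+1} = r_i − f(r_i)·(f′(r_i))^{-1} mod 23^{i+2}, with f′(x) = 2x. Iterate:
  r_0 = 22 (mod 23)
  r_1 = 321 (mod 529)
  r_2 = 5082 (mod 12167)
  r_3 = 41583 (mod 279841)
Final: r_3 = 41583, and one checks f(r_3) ≡ 0 mod 23^4.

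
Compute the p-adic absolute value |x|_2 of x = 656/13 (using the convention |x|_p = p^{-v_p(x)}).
|656/13|_2 = 1/16

Step 1 — compute v_2(x) by factoring powers of 2 out of the numerator and denominator: v_2(656/13) = 4. Step 2 — apply |x|_p = p^{-v_p(x)} = 2^{-4} = 1/16.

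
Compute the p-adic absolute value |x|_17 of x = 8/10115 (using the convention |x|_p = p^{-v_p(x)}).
|8/10115|_17 = 289

Step 1 — compute v_17(x) by factoring powers of 17 out of the numerator and denominator: v_17(8/10115) = -2. Step 2 — apply |x|_p = p^{-v_p(x)} = 17^{2} = 289.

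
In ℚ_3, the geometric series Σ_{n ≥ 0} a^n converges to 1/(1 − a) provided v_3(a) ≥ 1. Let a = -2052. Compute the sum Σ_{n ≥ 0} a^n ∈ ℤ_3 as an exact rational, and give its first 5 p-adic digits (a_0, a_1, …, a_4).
Σ a^n = 1/(1 − a) = 1/2053;  first 5 digits = (1, 0, 0, 2, 1)

v_3(a) = 3 ≥ 1, so the series converges in ℤ_3 to 1/(1 − a) = 1/(1 − (-2052)) = 1/2053. Expand this rational in ℤ_3: compute digits iteratively via d_i = x_i mod 3, x_{i+1} = (x_i − d_i)/3. The first 5 digits are (1, 0, 0, 2, 1).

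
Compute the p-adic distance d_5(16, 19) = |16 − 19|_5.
d_5(16, 19) = 1

Step 1 — x − y = 16 − 19 = -3. Step 2 — v_5(-3) = 0 (factor: -3 = −(5^0 · 3); the sign does not affect v_p). Step 3 — |x − y|_5 = 5^{0} = 1.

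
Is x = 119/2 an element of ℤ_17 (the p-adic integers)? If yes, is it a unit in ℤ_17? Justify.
x ∈ ℤ_17 but not a unit; v_17(x) = 1 > 0

ℤ_17 = {x ∈ ℚ_17 : v_17(x) ≥ 0} and ℤ_17^× = {x ∈ ℤ_17 : v_17(x) = 0}. Here v_17(119/2) = v_17(num) − v_17(den) = 1; compare against these criteria.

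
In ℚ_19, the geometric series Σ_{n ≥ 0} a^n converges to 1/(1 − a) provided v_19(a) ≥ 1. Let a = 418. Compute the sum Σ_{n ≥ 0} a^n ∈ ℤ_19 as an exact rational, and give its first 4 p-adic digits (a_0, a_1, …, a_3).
Σ a^n = 1/(1 − a) = -1/417;  first 4 digits = (1, 3, 10, 14)

v_19(a) = 1 ≥ 1, so the series converges in ℤ_19 to 1/(1 − a) = 1/(1 − 418) = -1/417. Expand this rational in ℤ_19: compute digits iteratively via d_i = x_i mod 19, x_{i+1} = (x_i − d_i)/19. The first 4 digits are (1, 3, 10, 14).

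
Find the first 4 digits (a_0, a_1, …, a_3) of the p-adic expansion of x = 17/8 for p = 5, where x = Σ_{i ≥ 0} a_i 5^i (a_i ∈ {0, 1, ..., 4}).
(a_0, …, a_3) = (4, 4, 1, 4)

v_5(17/8) = 0 (numerator and denominator both coprime to 5), so x ∈ ℤ_5^×. Compute digits iteratively via a_i = x_i mod 5, x_{i+1} = (x_i − a_i)/5, with x_0 = x:
  x_0 = 17/8;  a_0 = 4;  x_1 = (x_0 − 4)/5 = -3/8
  x_1 = -3/8;  a_1 = 4;  x_2 = (x_1 − 4)/5 = -7/8
  x_2 = -7/8;  a_2 = 1;  x_3 = (x_2 − 1)/5 = -3/8
  x_3 = -3/8;  a_3 = 4;  x_4 = (x_3 − 4)/5 = -7/8
Digits: (4, 4, 1, 4).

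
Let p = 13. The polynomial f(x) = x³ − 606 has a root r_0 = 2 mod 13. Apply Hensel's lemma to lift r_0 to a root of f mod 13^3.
r_2 = 1770 (mod 2197)

Hensel: r_{i+1} = r_i − f(r_i)/f′(r_i) mod 13^{i+2}, where f′(x) = 3x². Iterate:
  r_0 = 2 (mod 13)
  r_1 = 80 (mod 169)
  r_2 = 1770 (mod 2197)
Final: r = 1770 with f(r) ≡ 0 mod 13^3.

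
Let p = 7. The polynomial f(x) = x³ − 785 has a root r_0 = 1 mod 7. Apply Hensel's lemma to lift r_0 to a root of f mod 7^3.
r_2 = 148 (mod 343)

Hensel: r_{i+1} = r_i − f(r_i)/f′(r_i) mod 7^{i+2}, where f′(x) = 3x². Iterate:
  r_0 = 1 (mod 7)
  r_1 = 1 (mod 49)
  r_2 = 148 (mod 343)
Final: r = 148 with f(r) ≡ 0 mod 7^3.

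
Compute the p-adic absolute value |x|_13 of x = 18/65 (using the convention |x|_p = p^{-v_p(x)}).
|18/65|_13 = 13

Step 1 — compute v_13(x) by factoring powers of 13 out of the numerator and denominator: v_13(18/65) = -1. Step 2 — apply |x|_p = p^{-v_p(x)} = 13^{1} = 13.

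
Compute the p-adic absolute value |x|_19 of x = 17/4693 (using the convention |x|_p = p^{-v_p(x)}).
|17/4693|_19 = 361

Step 1 — compute v_19(x) by factoring powers of 19 out of the numerator and denominator: v_19(17/4693) = -2. Step 2 — apply |x|_p = p^{-v_p(x)} = 19^{2} = 361.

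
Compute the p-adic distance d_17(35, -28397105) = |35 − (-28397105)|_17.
d_17(35, -28397105) = 1/1419857

Step 1 — x − y = 35 − (-28397105) = 28397140. Step 2 — v_17(28397140) = 5 (factor: 28397140 = (17^5 · 20); the sign does not affect v_p). Step 3 — |x − y|_17 = 17^{-5} = 1/1419857.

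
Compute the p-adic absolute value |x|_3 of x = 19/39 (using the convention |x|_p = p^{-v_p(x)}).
|19/39|_3 = 3

Step 1 — compute v_3(x) by factoring powers of 3 out of the numerator and denominator: v_3(19/39) = -1. Step 2 — apply |x|_p = p^{-v_p(x)} = 3^{1} = 3.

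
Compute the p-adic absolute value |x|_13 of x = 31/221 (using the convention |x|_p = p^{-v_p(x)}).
|31/221|_13 = 13

Step 1 — compute v_13(x) by factoring powers of 13 out of the numerator and denominator: v_13(31/221) = -1. Step 2 — apply |x|_p = p^{-v_p(x)} = 13^{1} = 13.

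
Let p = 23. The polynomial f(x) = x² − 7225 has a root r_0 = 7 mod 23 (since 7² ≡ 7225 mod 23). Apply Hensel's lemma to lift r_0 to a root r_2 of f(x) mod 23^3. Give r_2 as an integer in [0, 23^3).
r_2 = 12082 (mod 12167)

Hensel's recurrence: r_{i+1} = r_i − f(r_i)·(f′(r_i))^{-1} mod 23^{i+2}, with f′(x) = 2x. Iterate:
  r_0 = 7 (mod 23)
  r_1 = 444 (mod 529)
  r_2 = 12082 (mod 12167)
Final: r_2 = 12082, and one checks f(r_2) ≡ 0 mod 23^3.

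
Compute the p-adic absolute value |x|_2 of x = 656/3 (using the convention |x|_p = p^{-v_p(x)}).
|656/3|_2 = 1/16

Step 1 — compute v_2(x) by factoring powers of 2 out of the numerator and denominator: v_2(656/3) = 4. Step 2 — apply |x|_p = p^{-v_p(x)} = 2^{-4} = 1/16.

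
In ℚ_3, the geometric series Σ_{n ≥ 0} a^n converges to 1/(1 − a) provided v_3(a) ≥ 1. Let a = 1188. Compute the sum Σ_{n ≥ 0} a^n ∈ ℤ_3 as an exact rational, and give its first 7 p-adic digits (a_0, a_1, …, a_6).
Σ a^n = 1/(1 − a) = -1/1187;  first 7 digits = (1, 0, 0, 2, 2, 1, 2)

v_3(a) = 3 ≥ 1, so the series converges in ℤ_3 to 1/(1 − a) = 1/(1 − 1188) = -1/1187. Expand this rational in ℤ_3: compute digits iteratively via d_i = x_i mod 3, x_{i+1} = (x_i − d_i)/3. The first 7 digits are (1, 0, 0, 2, 2, 1, 2).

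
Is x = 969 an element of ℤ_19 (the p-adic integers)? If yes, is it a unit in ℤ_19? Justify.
x ∈ ℤ_19 but not a unit; v_19(x) = 1 > 0

ℤ_19 = {x ∈ ℚ_19 : v_19(x) ≥ 0} and ℤ_19^× = {x ∈ ℤ_19 : v_19(x) = 0}. Here v_19(969) = v_19(num) − v_19(den) = 1; compare against these criteria.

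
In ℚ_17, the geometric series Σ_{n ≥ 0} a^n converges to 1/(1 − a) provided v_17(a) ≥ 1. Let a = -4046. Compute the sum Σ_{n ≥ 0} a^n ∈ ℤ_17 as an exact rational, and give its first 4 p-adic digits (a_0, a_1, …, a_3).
Σ a^n = 1/(1 − a) = 1/4047;  first 4 digits = (1, 0, 3, 16)

v_17(a) = 2 ≥ 1, so the series converges in ℤ_17 to 1/(1 − a) = 1/(1 − (-4046)) = 1/4047. Expand this rational in ℤ_17: compute digits iteratively via d_i = x_i mod 17, x_{i+1} = (x_i − d_i)/17. The first 4 digits are (1, 0, 3, 16).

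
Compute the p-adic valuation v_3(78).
v_3(78) = 1

v_3(n) is the largest exponent k such that 3^k divides n. Factor out: 78 = 3^1 · 26. (Sign doesn't affect v_p.) So v_3(78) = 1.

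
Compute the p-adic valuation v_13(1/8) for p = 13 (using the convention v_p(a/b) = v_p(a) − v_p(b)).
v_13(1/8) = 0

Factor powers of 13 from the numerator and denominator of the reduced fraction: 1 = 13^0 · 1 and 8 = 13^0 · 8. Apply v_p(a/b) = v_p(a) − v_p(b): v_13(1/8) = 0 − 0 = 0.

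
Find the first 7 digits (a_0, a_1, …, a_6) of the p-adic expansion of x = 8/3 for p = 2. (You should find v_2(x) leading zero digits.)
(a_0, …, a_6) = (0, 0, 0, 1, 1, 0, 1)

v_2(8/3) = 3, so a_0 = ... = a_2 = 0. Factor out: x = 2^3 · u with u = 1/3 a unit in ℤ_2. Expand u iteratively via a_{v+i} = u_i mod 2, u_{i+1} = (u_i − a_{v+i})/2:
  u_0 = 1/3;  a_3 = 1;  u_1 = (u_0 − 1)/2 = -1/3
  u_1 = -1/3;  a_4 = 1;  u_2 = (u_1 − 1)/2 = -2/3
  u_2 = -2/3;  a_5 = 0;  u_3 = (u_2 − 0)/2 = -1/3
  u_3 = -1/3;  a_6 = 1;  u_4 = (u_3 − 1)/2 = -2/3
Digits: (0, 0, 0, 1, 1, 0, 1).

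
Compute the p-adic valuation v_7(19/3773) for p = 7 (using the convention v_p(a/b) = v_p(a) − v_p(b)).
v_7(19/3773) = -3

Factor powers of 7 from the numerator and denominator of the reduced fraction: 19 = 7^0 · 19 and 3773 = 7^3 · 11. Apply v_p(a/b) = v_p(a) − v_p(b): v_7(19/3773) = 0 − 3 = -3.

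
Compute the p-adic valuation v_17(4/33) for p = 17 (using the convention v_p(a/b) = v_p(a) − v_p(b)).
v_17(4/33) = 0

Factor powers of 17 from the numerator and denominator of the reduced fraction: 4 = 17^0 · 4 and 33 = 17^0 · 33. Apply v_p(a/b) = v_p(a) − v_p(b): v_17(4/33) = 0 − 0 = 0.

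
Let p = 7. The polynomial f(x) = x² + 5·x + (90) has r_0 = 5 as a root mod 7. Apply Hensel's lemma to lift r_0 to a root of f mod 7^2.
r_1 = 12 (mod 49)

Hensel: r_{i+1} = r_i − f(r_i)·(f′(r_i))^{-1} mod 7^{i+2}, f′(x) = 2x + 5. Iterate:
  r_0 = 5 (mod 7)
  r_1 = 12 (mod 49)
Final: r = 12 satisfies f(r) ≡ 0 mod 7^2.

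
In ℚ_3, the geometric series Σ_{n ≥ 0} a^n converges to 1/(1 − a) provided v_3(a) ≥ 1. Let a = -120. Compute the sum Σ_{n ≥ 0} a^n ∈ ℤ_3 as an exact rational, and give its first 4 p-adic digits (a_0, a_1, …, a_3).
Σ a^n = 1/(1 − a) = 1/121;  first 4 digits = (1, 2, 2, 2)

v_3(a) = 1 ≥ 1, so the series converges in ℤ_3 to 1/(1 − a) = 1/(1 − (-120)) = 1/121. Expand this rational in ℤ_3: compute digits iteratively via d_i = x_i mod 3, x_{i+1} = (x_i − d_i)/3. The first 4 digits are (1, 2, 2, 2).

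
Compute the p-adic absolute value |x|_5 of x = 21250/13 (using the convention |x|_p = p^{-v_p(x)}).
|21250/13|_5 = 1/625

Step 1 — compute v_5(x) by factoring powers of 5 out of the numerator and denominator: v_5(21250/13) = 4. Step 2 — apply |x|_p = p^{-v_p(x)} = 5^{-4} = 1/625.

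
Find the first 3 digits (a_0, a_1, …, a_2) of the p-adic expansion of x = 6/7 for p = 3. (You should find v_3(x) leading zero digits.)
(a_0, …, a_2) = (0, 2, 2)

v_3(6/7) = 1, so a_0 = ... = a_0 = 0. Factor out: x = 3^1 · u with u = 2/7 a unit in ℤ_3. Expand u iteratively via a_{v+i} = u_i mod 3, u_{i+1} = (u_i − a_{v+i})/3:
  u_0 = 2/7;  a_1 = 2;  u_1 = (u_0 − 2)/3 = -4/7
  u_1 = -4/7;  a_2 = 2;  u_2 = (u_1 − 2)/3 = -6/7
Digits: (0, 2, 2).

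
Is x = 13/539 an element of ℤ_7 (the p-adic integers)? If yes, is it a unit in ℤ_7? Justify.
x ∉ ℤ_7 (v_7(x) = -2 < 0)

ℤ_7 = {x ∈ ℚ_7 : v_7(x) ≥ 0} and ℤ_7^× = {x ∈ ℤ_7 : v_7(x) = 0}. Here v_7(13/539) = v_7(num) − v_7(den) = -2; compare against these criteria.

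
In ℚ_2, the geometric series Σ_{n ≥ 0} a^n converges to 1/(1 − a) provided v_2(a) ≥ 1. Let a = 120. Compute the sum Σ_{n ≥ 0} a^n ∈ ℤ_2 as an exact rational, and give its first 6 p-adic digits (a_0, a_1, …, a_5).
Σ a^n = 1/(1 − a) = -1/119;  first 6 digits = (1, 0, 0, 1, 1, 1)

v_2(a) = 3 ≥ 1, so the series converges in ℤ_2 to 1/(1 − a) = 1/(1 − 120) = -1/119. Expand this rational in ℤ_2: compute digits iteratively via d_i = x_i mod 2, x_{i+1} = (x_i − d_i)/2. The first 6 digits are (1, 0, 0, 1, 1, 1).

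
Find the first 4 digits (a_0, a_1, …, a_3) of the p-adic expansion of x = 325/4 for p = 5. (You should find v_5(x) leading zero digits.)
(a_0, …, a_3) = (0, 0, 2, 4)

v_5(325/4) = 2, so a_0 = ... = a_1 = 0. Factor out: x = 5^2 · u with u = 13/4 a unit in ℤ_5. Expand u iteratively via a_{v+i} = u_i mod 5, u_{i+1} = (u_i − a_{v+i})/5:
  u_0 = 13/4;  a_2 = 2;  u_1 = (u_0 − 2)/5 = 1/4
  u_1 = 1/4;  a_3 = 4;  u_2 = (u_1 − 4)/5 = -3/4
Digits: (0, 0, 2, 4).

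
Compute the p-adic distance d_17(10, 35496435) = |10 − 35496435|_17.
d_17(10, 35496435) = 1/1419857

Step 1 — x − y = 10 − 35496435 = -35496425. Step 2 — v_17(-35496425) = 5 (factor: -35496425 = −(17^5 · 25); the sign does not affect v_p). Step 3 — |x − y|_17 = 17^{-5} = 1/1419857.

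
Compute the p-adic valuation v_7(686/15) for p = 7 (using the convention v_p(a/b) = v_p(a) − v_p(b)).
v_7(686/15) = 3

Factor powers of 7 from the numerator and denominator of the reduced fraction: 686 = 7^3 · 2 and 15 = 7^0 · 15. Apply v_p(a/b) = v_p(a) − v_p(b): v_7(686/15) = 3 − 0 = 3.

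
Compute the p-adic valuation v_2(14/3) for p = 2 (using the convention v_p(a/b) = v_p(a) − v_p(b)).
v_2(14/3) = 1

Factor powers of 2 from the numerator and denominator of the reduced fraction: 14 = 2^1 · 7 and 3 = 2^0 · 3. Apply v_p(a/b) = v_p(a) − v_p(b): v_2(14/3) = 1 − 0 = 1.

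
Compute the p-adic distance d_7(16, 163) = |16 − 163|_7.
d_7(16, 163) = 1/49

Step 1 — x − y = 16 − 163 = -147. Step 2 — v_7(-147) = 2 (factor: -147 = −(7^2 · 3); the sign does not affect v_p). Step 3 — |x − y|_7 = 7^{-2} = 1/49.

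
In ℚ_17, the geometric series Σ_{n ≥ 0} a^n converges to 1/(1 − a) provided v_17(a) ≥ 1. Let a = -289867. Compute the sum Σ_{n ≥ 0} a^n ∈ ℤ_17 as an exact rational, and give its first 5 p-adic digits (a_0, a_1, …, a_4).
Σ a^n = 1/(1 − a) = 1/289868;  first 5 digits = (1, 0, 0, 9, 13)

v_17(a) = 3 ≥ 1, so the series converges in ℤ_17 to 1/(1 − a) = 1/(1 − (-289867)) = 1/289868. Expand this rational in ℤ_17: compute digits iteratively via d_i = x_i mod 17, x_{i+1} = (x_i − d_i)/17. The first 5 digits are (1, 0, 0, 9, 13).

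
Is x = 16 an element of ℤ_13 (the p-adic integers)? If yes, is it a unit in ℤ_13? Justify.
x ∈ ℤ_13^× (unit); v_13(x) = 0

ℤ_13 = {x ∈ ℚ_13 : v_13(x) ≥ 0} and ℤ_13^× = {x ∈ ℤ_13 : v_13(x) = 0}. Here v_13(16) = v_13(num) − v_13(den) = 0; compare against these criteria.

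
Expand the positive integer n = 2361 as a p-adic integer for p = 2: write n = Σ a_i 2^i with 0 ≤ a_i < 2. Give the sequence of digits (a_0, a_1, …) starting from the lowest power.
(a_0, a_1, …) = (1, 0, 0, 1, 1, 1, 0, 0, 1, 0, 0, 1)

Repeated division by 2 gives the digits low-to-high: 2361 = 1 + 1·2^3 + 1·2^4 + 1·2^5 + 1·2^8 + 1·2^11. Digit sequence: (1, 0, 0, 1, 1, 1, 0, 0, 1, 0, 0, 1).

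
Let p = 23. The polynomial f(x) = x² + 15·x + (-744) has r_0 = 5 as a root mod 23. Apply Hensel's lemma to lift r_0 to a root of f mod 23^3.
r_2 = 5617 (mod 12167)

Hensel: r_{i+1} = r_i − f(r_i)·(f′(r_i))^{-1} mod 23^{i+2}, f′(x) = 2x + 15. Iterate:
  r_0 = 5 (mod 23)
  r_1 = 327 (mod 529)
  r_2 = 5617 (mod 12167)
Final: r = 5617 satisfies f(r) ≡ 0 mod 23^3.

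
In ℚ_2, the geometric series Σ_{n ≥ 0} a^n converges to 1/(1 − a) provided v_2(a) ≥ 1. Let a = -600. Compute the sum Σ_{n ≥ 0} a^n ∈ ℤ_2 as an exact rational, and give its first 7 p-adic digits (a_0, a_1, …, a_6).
Σ a^n = 1/(1 − a) = 1/601;  first 7 digits = (1, 0, 0, 1, 0, 1, 1)

v_2(a) = 3 ≥ 1, so the series converges in ℤ_2 to 1/(1 − a) = 1/(1 − (-600)) = 1/601. Expand this rational in ℤ_2: compute digits iteratively via d_i = x_i mod 2, x_{i+1} = (x_i − d_i)/2. The first 7 digits are (1, 0, 0, 1, 0, 1, 1).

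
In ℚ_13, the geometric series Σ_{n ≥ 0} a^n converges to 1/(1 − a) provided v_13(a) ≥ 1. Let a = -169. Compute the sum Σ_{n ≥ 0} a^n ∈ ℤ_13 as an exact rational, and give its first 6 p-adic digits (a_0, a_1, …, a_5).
Σ a^n = 1/(1 − a) = 1/170;  first 6 digits = (1, 0, 12, 12, 0, 0)

v_13(a) = 2 ≥ 1, so the series converges in ℤ_13 to 1/(1 − a) = 1/(1 − (-169)) = 1/170. Expand this rational in ℤ_13: compute digits iteratively via d_i = x_i mod 13, x_{i+1} = (x_i − d_i)/13. The first 6 digits are (1, 0, 12, 12, 0, 0).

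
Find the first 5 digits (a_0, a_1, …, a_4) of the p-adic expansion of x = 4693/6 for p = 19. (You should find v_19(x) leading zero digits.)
(a_0, …, a_4) = (0, 0, 18, 15, 15)

v_19(4693/6) = 2, so a_0 = ... = a_1 = 0. Factor out: x = 19^2 · u with u = 13/6 a unit in ℤ_19. Expand u iteratively via a_{v+i} = u_i mod 19, u_{i+1} = (u_i − a_{v+i})/19:
  u_0 = 13/6;  a_2 = 18;  u_1 = (u_0 − 18)/19 = -5/6
  u_1 = -5/6;  a_3 = 15;  u_2 = (u_1 − 15)/19 = -5/6
  u_2 = -5/6;  a_4 = 15;  u_3 = (u_2 − 15)/19 = -5/6
Digits: (0, 0, 18, 15, 15).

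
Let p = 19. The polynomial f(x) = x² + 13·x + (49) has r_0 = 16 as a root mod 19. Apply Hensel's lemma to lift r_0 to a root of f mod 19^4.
r_3 = 8452 (mod 130321)

Hensel: r_{i+1} = r_i − f(r_i)·(f′(r_i))^{-1} mod 19^{i+2}, f′(x) = 2x + 13. Iterate:
  r_0 = 16 (mod 19)
  r_1 = 149 (mod 361)
  r_2 = 1593 (mod 6859)
  r_3 = 8452 (mod 130321)
Final: r = 8452 satisfies f(r) ≡ 0 mod 19^4.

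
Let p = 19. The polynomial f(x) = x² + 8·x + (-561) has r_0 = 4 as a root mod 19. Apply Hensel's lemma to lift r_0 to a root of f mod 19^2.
r_1 = 194 (mod 361)

Hensel: r_{i+1} = r_i − f(r_i)·(f′(r_i))^{-1} mod 19^{i+2}, f′(x) = 2x + 8. Iterate:
  r_0 = 4 (mod 19)
  r_1 = 194 (mod 361)
Final: r = 194 satisfies f(r) ≡ 0 mod 19^2.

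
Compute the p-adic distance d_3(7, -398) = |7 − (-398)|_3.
d_3(7, -398) = 1/81

Step 1 — x − y = 7 − (-398) = 405. Step 2 — v_3(405) = 4 (factor: 405 = (3^4 · 5); the sign does not affect v_p). Step 3 — |x − y|_3 = 3^{-4} = 1/81.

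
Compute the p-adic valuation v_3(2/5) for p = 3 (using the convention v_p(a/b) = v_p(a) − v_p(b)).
v_3(2/5) = 0

Factor powers of 3 from the numerator and denominator of the reduced fraction: 2 = 3^0 · 2 and 5 = 3^0 · 5. Apply v_p(a/b) = v_p(a) − v_p(b): v_3(2/5) = 0 − 0 = 0.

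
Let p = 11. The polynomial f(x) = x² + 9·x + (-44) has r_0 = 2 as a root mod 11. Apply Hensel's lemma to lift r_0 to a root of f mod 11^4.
r_3 = 9209 (mod 14641)

Hensel: r_{i+1} = r_i − f(r_i)·(f′(r_i))^{-1} mod 11^{i+2}, f′(x) = 2x + 9. Iterate:
  r_0 = 2 (mod 11)
  r_1 = 13 (mod 121)
  r_2 = 1223 (mod 1331)
  r_3 = 9209 (mod 14641)
Final: r = 9209 satisfies f(r) ≡ 0 mod 11^4.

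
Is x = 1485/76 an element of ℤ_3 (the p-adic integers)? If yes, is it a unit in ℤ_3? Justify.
x ∈ ℤ_3 but not a unit; v_3(x) = 3 > 0

ℤ_3 = {x ∈ ℚ_3 : v_3(x) ≥ 0} and ℤ_3^× = {x ∈ ℤ_3 : v_3(x) = 0}. Here v_3(1485/76) = v_3(num) − v_3(den) = 3; compare against these criteria.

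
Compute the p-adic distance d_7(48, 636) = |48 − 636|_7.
d_7(48, 636) = 1/49

Step 1 — x − y = 48 − 636 = -588. Step 2 — v_7(-588) = 2 (factor: -588 = −(7^2 · 12); the sign does not affect v_p). Step 3 — |x − y|_7 = 7^{-2} = 1/49.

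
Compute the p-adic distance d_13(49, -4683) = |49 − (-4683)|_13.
d_13(49, -4683) = 1/169

Step 1 — x − y = 49 − (-4683) = 4732. Step 2 — v_13(4732) = 2 (factor: 4732 = (13^2 · 28); the sign does not affect v_p). Step 3 — |x − y|_13 = 13^{-2} = 1/169.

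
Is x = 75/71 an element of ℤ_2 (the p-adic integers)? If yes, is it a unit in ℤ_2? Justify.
x ∈ ℤ_2^× (unit); v_2(x) = 0

ℤ_2 = {x ∈ ℚ_2 : v_2(x) ≥ 0} and ℤ_2^× = {x ∈ ℤ_2 : v_2(x) = 0}. Here v_2(75/71) = v_2(num) − v_2(den) = 0; compare against these criteria.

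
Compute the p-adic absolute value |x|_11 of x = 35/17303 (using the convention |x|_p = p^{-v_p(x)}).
|35/17303|_11 = 1331

Step 1 — compute v_11(x) by factoring powers of 11 out of the numerator and denominator: v_11(35/17303) = -3. Step 2 — apply |x|_p = p^{-v_p(x)} = 11^{3} = 1331.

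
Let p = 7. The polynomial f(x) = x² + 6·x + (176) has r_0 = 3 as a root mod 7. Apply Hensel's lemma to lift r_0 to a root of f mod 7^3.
r_2 = 178 (mod 343)

Hensel: r_{i+1} = r_i − f(r_i)·(f′(r_i))^{-1} mod 7^{i+2}, f′(x) = 2x + 6. Iterate:
  r_0 = 3 (mod 7)
  r_1 = 31 (mod 49)
  r_2 = 178 (mod 343)
Final: r = 178 satisfies f(r) ≡ 0 mod 7^3.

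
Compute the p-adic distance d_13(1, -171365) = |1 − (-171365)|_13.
d_13(1, -171365) = 1/28561

Step 1 — x − y = 1 − (-171365) = 171366. Step 2 — v_13(171366) = 4 (factor: 171366 = (13^4 · 6); the sign does not affect v_p). Step 3 — |x − y|_13 = 13^{-4} = 1/28561.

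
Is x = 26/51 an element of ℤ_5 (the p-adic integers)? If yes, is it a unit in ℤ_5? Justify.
x ∈ ℤ_5^× (unit); v_5(x) = 0

ℤ_5 = {x ∈ ℚ_5 : v_5(x) ≥ 0} and ℤ_5^× = {x ∈ ℤ_5 : v_5(x) = 0}. Here v_5(26/51) = v_5(num) − v_5(den) = 0; compare against these criteria.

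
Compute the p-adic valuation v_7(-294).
v_7(-294) = 2

v_7(n) is the largest exponent k such that 7^k divides n. Factor out: -294 = -7^2 · 6. (Sign doesn't affect v_p.) So v_7(-294) = 2.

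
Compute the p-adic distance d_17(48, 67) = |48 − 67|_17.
d_17(48, 67) = 1

Step 1 — x − y = 48 − 67 = -19. Step 2 — v_17(-19) = 0 (factor: -19 = −(17^0 · 19); the sign does not affect v_p). Step 3 — |x − y|_17 = 17^{0} = 1.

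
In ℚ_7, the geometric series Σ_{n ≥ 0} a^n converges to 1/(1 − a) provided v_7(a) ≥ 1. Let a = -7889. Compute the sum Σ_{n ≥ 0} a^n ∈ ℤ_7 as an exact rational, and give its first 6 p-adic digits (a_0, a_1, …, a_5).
Σ a^n = 1/(1 − a) = 1/7890;  first 6 digits = (1, 0, 0, 5, 3, 6)

v_7(a) = 3 ≥ 1, so the series converges in ℤ_7 to 1/(1 − a) = 1/(1 − (-7889)) = 1/7890. Expand this rational in ℤ_7: compute digits iteratively via d_i = x_i mod 7, x_{i+1} = (x_i − d_i)/7. The first 6 digits are (1, 0, 0, 5, 3, 6).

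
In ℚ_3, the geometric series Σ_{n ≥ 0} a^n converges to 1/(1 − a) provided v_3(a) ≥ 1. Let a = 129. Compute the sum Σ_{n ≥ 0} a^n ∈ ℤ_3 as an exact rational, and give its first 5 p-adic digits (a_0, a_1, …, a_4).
Σ a^n = 1/(1 − a) = -1/128;  first 5 digits = (1, 1, 0, 1, 1)

v_3(a) = 1 ≥ 1, so the series converges in ℤ_3 to 1/(1 − a) = 1/(1 − 129) = -1/128. Expand this rational in ℤ_3: compute digits iteratively via d_i = x_i mod 3, x_{i+1} = (x_i − d_i)/3. The first 5 digits are (1, 1, 0, 1, 1).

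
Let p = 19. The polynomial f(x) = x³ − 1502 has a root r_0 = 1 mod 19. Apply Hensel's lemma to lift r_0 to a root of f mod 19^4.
r_3 = 80162 (mod 130321)

Hensel: r_{i+1} = r_i − f(r_i)/f′(r_i) mod 19^{i+2}, where f′(x) = 3x². Iterate:
  r_0 = 1 (mod 19)
  r_1 = 20 (mod 361)
  r_2 = 4713 (mod 6859)
  r_3 = 80162 (mod 130321)
Final: r = 80162 with f(r) ≡ 0 mod 19^4.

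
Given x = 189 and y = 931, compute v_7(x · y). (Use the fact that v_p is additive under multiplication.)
v_7(175959) = 3

v_p(x) = 1 (factor: 189 = 7^1 · 27); v_p(y) = 2 (factor: 931 = 7^2 · 19). Additivity: v_p(xy) = v_p(x) + v_p(y) = 1 + 2 = 3. (Direct check: xy = 175959 = 7^3 · (513).)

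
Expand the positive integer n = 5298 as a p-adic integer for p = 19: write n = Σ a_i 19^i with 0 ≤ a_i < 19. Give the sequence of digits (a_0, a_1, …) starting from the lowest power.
(a_0, a_1, …) = (16, 12, 14)

Repeated division by 19 gives the digits low-to-high: 5298 = 16 + 12·19^1 + 14·19^2. Digit sequence: (16, 12, 14).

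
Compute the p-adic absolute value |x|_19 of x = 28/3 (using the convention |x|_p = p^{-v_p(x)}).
|28/3|_19 = 1

Step 1 — compute v_19(x) by factoring powers of 19 out of the numerator and denominator: v_19(28/3) = 0. Step 2 — apply |x|_p = p^{-v_p(x)} = 19^{0} = 1.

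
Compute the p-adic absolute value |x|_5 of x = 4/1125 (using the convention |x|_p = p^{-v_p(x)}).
|4/1125|_5 = 125

Step 1 — compute v_5(x) by factoring powers of 5 out of the numerator and denominator: v_5(4/1125) = -3. Step 2 — apply |x|_p = p^{-v_p(x)} = 5^{3} = 125.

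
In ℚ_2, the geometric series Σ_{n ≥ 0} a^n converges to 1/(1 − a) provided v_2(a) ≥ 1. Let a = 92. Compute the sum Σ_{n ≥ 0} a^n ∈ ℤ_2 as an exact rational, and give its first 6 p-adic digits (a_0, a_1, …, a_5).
Σ a^n = 1/(1 − a) = -1/91;  first 6 digits = (1, 0, 1, 1, 0, 1)

v_2(a) = 2 ≥ 1, so the series converges in ℤ_2 to 1/(1 − a) = 1/(1 − 92) = -1/91. Expand this rational in ℤ_2: compute digits iteratively via d_i = x_i mod 2, x_{i+1} = (x_i − d_i)/2. The first 6 digits are (1, 0, 1, 1, 0, 1).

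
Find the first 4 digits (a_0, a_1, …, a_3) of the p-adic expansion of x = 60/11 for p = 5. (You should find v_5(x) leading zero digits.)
(a_0, …, a_3) = (0, 2, 3, 3)

v_5(60/11) = 1, so a_0 = ... = a_0 = 0. Factor out: x = 5^1 · u with u = 12/11 a unit in ℤ_5. Expand u iteratively via a_{v+i} = u_i mod 5, u_{i+1} = (u_i − a_{v+i})/5:
  u_0 = 12/11;  a_1 = 2;  u_1 = (u_0 − 2)/5 = -2/11
  u_1 = -2/11;  a_2 = 3;  u_2 = (u_1 − 3)/5 = -7/11
  u_2 = -7/11;  a_3 = 3;  u_3 = (u_2 − 3)/5 = -8/11
Digits: (0, 2, 3, 3).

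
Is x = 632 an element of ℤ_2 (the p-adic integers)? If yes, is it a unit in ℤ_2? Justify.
x ∈ ℤ_2 but not a unit; v_2(x) = 3 > 0

ℤ_2 = {x ∈ ℚ_2 : v_2(x) ≥ 0} and ℤ_2^× = {x ∈ ℤ_2 : v_2(x) = 0}. Here v_2(632) = v_2(num) − v_2(den) = 3; compare against these criteria.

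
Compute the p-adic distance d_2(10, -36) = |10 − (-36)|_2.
d_2(10, -36) = 1/2

Step 1 — x − y = 10 − (-36) = 46. Step 2 — v_2(46) = 1 (factor: 46 = (2^1 · 23); the sign does not affect v_p). Step 3 — |x − y|_2 = 2^{-1} = 1/2.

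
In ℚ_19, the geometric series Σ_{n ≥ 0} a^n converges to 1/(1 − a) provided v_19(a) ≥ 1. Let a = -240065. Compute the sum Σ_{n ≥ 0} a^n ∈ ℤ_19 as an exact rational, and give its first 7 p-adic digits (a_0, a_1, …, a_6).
Σ a^n = 1/(1 − a) = 1/240066;  first 7 digits = (1, 0, 0, 3, 17, 18, 8)

v_19(a) = 3 ≥ 1, so the series converges in ℤ_19 to 1/(1 − a) = 1/(1 − (-240065)) = 1/240066. Expand this rational in ℤ_19: compute digits iteratively via d_i = x_i mod 19, x_{i+1} = (x_i − d_i)/19. The first 7 digits are (1, 0, 0, 3, 17, 18, 8).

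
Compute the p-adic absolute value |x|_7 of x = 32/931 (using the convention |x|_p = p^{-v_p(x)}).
|32/931|_7 = 49

Step 1 — compute v_7(x) by factoring powers of 7 out of the numerator and denominator: v_7(32/931) = -2. Step 2 — apply |x|_p = p^{-v_p(x)} = 7^{2} = 49.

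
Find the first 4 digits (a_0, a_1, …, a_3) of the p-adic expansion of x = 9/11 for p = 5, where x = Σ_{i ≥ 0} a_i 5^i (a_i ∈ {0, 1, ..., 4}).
(a_0, …, a_3) = (4, 3, 2, 4)

v_5(9/11) = 0 (numerator and denominator both coprime to 5), so x ∈ ℤ_5^×. Compute digits iteratively via a_i = x_i mod 5, x_{i+1} = (x_i − a_i)/5, with x_0 = x:
  x_0 = 9/11;  a_0 = 4;  x_1 = (x_0 − 4)/5 = -7/11
  x_1 = -7/11;  a_1 = 3;  x_2 = (x_1 − 3)/5 = -8/11
  x_2 = -8/11;  a_2 = 2;  x_3 = (x_2 − 2)/5 = -6/11
  x_3 = -6/11;  a_3 = 4;  x_4 = (x_3 − 4)/5 = -10/11
Digits: (4, 3, 2, 4).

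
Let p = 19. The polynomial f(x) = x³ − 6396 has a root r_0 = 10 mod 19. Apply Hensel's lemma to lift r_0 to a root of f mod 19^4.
r_3 = 76998 (mod 130321)

Hensel: r_{i+1} = r_i − f(r_i)/f′(r_i) mod 19^{i+2}, where f′(x) = 3x². Iterate:
  r_0 = 10 (mod 19)
  r_1 = 105 (mod 361)
  r_2 = 1549 (mod 6859)
  r_3 = 76998 (mod 130321)
Final: r = 76998 with f(r) ≡ 0 mod 19^4.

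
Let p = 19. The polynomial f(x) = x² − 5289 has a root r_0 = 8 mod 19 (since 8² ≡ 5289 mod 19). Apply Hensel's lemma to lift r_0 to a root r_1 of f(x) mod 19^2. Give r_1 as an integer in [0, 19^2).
r_1 = 312 (mod 361)

Hensel's recurrence: r_{i+1} = r_i − f(r_i)·(f′(r_i))^{-1} mod 19^{i+2}, with f′(x) = 2x. Iterate:
  r_0 = 8 (mod 19)
  r_1 = 312 (mod 361)
Final: r_1 = 312, and one checks f(r_1) ≡ 0 mod 19^2.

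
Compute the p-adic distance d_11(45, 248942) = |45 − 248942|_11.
d_11(45, 248942) = 1/14641

Step 1 — x − y = 45 − 248942 = -248897. Step 2 — v_11(-248897) = 4 (factor: -248897 = −(11^4 · 17); the sign does not affect v_p). Step 3 — |x − y|_11 = 11^{-4} = 1/14641.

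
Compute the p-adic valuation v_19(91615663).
v_19(91615663) = 5

v_19(n) is the largest exponent k such that 19^k divides n. Factor out: 91615663 = 19^5 · 37. (Sign doesn't affect v_p.) So v_19(91615663) = 5.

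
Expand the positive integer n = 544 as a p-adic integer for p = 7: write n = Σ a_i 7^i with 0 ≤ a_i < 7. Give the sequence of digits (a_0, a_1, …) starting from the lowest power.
(a_0, a_1, …) = (5, 0, 4, 1)

Repeated division by 7 gives the digits low-to-high: 544 = 5 + 4·7^2 + 1·7^3. Digit sequence: (5, 0, 4, 1).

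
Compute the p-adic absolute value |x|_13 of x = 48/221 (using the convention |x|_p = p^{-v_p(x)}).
|48/221|_13 = 13

Step 1 — compute v_13(x) by factoring powers of 13 out of the numerator and denominator: v_13(48/221) = -1. Step 2 — apply |x|_p = p^{-v_p(x)} = 13^{1} = 13.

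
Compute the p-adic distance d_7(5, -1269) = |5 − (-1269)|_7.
d_7(5, -1269) = 1/49

Step 1 — x − y = 5 − (-1269) = 1274. Step 2 — v_7(1274) = 2 (factor: 1274 = (7^2 · 26); the sign does not affect v_p). Step 3 — |x − y|_7 = 7^{-2} = 1/49.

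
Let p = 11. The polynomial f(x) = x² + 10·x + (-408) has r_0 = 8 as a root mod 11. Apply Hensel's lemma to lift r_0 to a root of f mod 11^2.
r_1 = 74 (mod 121)

Hensel: r_{i+1} = r_i − f(r_i)·(f′(r_i))^{-1} mod 11^{i+2}, f′(x) = 2x + 10. Iterate:
  r_0 = 8 (mod 11)
  r_1 = 74 (mod 121)
Final: r = 74 satisfies f(r) ≡ 0 mod 11^2.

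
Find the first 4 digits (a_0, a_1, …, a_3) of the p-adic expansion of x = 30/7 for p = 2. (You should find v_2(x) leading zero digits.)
(a_0, …, a_3) = (0, 1, 0, 0)

v_2(30/7) = 1, so a_0 = ... = a_0 = 0. Factor out: x = 2^1 · u with u = 15/7 a unit in ℤ_2. Expand u iteratively via a_{v+i} = u_i mod 2, u_{i+1} = (u_i − a_{v+i})/2:
  u_0 = 15/7;  a_1 = 1;  u_1 = (u_0 − 1)/2 = 4/7
  u_1 = 4/7;  a_2 = 0;  u_2 = (u_1 − 0)/2 = 2/7
  u_2 = 2/7;  a_3 = 0;  u_3 = (u_2 − 0)/2 = 1/7
Digits: (0, 1, 0, 0).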